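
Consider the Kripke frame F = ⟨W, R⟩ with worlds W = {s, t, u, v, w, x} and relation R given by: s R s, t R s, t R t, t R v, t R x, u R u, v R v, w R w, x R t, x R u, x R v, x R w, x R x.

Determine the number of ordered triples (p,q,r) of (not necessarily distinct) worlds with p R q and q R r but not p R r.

Enumerating: (t,x,u), (t,x,w), (x,t,s).

3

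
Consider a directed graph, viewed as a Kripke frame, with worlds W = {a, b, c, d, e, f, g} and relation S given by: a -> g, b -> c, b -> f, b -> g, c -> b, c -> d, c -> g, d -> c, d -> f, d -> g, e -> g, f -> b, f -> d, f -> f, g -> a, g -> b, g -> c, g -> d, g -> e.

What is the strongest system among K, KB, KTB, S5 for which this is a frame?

KB

Symmetric (axiom B): yes — every pair in S has its reverse in S.
Reflexive (axiom T): no — a is not related to itself.
Euclidean (axiom 5): no — b S c and b S f, but not c S f.
So F validates K, KB; KTB would additionally require S to be reflexive. The strongest is KB.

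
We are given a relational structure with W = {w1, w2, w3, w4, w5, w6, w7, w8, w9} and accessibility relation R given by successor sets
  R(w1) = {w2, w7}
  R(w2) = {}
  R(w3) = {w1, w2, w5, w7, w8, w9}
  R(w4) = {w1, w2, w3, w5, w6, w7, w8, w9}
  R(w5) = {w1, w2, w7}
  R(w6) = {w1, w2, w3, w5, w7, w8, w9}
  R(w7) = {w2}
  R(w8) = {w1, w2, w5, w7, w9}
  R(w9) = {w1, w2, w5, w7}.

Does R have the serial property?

Serial: no — w2 has no R-successor.

No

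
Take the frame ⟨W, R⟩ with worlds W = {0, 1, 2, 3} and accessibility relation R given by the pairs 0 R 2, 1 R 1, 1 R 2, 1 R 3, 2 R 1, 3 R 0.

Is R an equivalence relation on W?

Reflexive: no — 0 is not related to itself.
Symmetric: no — 0 R 2 but not 2 R 0.
Transitive: no — 0 R 2 and 2 R 1, but not 0 R 1.
So R is not an equivalence relation.

No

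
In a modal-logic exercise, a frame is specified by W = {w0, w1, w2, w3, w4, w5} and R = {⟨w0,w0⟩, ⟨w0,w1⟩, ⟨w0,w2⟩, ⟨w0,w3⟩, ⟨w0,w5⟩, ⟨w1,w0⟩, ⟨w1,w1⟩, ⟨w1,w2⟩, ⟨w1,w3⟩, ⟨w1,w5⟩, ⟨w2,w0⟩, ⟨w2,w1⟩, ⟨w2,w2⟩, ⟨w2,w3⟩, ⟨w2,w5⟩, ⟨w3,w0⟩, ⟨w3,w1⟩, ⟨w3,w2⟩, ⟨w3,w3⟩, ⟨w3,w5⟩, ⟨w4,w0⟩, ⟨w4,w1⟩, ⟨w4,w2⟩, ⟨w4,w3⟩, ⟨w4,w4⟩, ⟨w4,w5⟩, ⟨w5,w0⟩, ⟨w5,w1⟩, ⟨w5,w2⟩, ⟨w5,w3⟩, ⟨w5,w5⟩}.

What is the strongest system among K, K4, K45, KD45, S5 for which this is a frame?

Transitive (axiom 4): yes — every two-step R-path is closed by a direct edge.
Euclidean (axiom 5): no — w4 R w0 and w4 R w4, but not w0 R w4.
Serial (axiom D): yes — every world has a successor (e.g. w0 R w0).
Reflexive (axiom T): yes — every world is R-related to itself.
So F validates K, K4; K45 would additionally require R to be Euclidean. The strongest is K4.

K4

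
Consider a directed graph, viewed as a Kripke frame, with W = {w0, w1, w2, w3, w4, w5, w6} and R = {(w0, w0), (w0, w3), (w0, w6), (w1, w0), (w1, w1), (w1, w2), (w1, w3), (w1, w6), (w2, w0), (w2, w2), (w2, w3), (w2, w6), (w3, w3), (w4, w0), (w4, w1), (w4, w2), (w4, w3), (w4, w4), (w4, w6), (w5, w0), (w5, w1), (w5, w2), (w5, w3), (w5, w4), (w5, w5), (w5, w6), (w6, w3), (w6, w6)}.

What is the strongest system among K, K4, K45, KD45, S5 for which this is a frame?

Transitive (axiom 4): yes — every two-step R-path is closed by a direct edge.
Euclidean (axiom 5): no — w0 R w3 and w0 R w6, but not w3 R w6.
Serial (axiom D): yes — every world has a successor (e.g. w0 R w0).
Reflexive (axiom T): yes — every world is R-related to itself.
So F validates K, K4; K45 would additionally require R to be Euclidean. The strongest is K4.

K4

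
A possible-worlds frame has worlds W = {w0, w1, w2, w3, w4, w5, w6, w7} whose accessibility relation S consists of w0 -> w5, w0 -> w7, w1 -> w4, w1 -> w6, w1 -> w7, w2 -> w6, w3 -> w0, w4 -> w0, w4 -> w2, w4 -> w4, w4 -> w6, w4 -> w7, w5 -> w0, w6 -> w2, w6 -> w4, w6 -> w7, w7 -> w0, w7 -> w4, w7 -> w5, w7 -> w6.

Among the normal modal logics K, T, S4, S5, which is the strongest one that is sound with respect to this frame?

Reflexive (axiom T): no — w0 is not related to itself.
Transitive (axiom 4): no — w0 S w7 and w7 S w4, but not w0 S w4.
Euclidean (axiom 5): no — w0 S w5 and w0 S w7, but not w5 S w7.
So F validates K; T would additionally require S to be reflexive. The strongest is K.

K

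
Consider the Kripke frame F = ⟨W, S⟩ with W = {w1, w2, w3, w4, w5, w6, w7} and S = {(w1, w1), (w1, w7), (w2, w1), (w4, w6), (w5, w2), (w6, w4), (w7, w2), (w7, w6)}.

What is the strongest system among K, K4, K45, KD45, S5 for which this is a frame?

K

Transitive (axiom 4): no — w1 S w7 and w7 S w2, but not w1 S w2.
Euclidean (axiom 5): no — w7 S w2 and w7 S w6, but not w2 S w6.
Serial (axiom D): no — w3 has no S-successor.
Reflexive (axiom T): no — w2 is not related to itself.
So F validates K; K4 would additionally require S to be transitive. The strongest is K.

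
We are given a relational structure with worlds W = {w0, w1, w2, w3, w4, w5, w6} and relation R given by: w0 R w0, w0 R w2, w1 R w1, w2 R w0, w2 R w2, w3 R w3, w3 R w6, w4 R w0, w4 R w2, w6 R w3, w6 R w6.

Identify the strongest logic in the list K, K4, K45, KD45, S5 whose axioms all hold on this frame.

Transitive (axiom 4): yes — every two-step R-path is closed by a direct edge.
Euclidean (axiom 5): yes — any two successors of a common world are R-related.
Serial (axiom D): no — w5 has no R-successor.
Reflexive (axiom T): no — w4 is not related to itself.
So F validates K, K4, K45; KD45 would additionally require R to be serial. The strongest is K45.

K45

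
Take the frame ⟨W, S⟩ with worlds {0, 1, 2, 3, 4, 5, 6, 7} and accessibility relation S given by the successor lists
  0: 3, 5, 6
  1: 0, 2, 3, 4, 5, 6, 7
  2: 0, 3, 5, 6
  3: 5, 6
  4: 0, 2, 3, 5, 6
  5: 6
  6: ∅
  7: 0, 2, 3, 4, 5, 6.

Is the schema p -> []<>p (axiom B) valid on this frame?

The schema B characterises exactly the symmetric frames.
Symmetric: no — 0 S 3 but not 3 S 0.

No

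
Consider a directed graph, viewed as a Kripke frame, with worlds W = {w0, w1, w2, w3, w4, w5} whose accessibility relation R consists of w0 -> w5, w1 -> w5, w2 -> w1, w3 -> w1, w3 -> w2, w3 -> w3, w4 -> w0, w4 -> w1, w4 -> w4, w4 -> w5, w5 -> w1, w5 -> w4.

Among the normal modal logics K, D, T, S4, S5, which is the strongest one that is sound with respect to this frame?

Serial (axiom D): yes — every world has a successor (e.g. w0 R w5).
Reflexive (axiom T): no — w0 is not related to itself.
Transitive (axiom 4): no — w0 R w5 and w5 R w1, but not w0 R w1.
Euclidean (axiom 5): no — w3 R w1 and w3 R w2, but not w1 R w2.
So F validates K, D; T would additionally require R to be reflexive. The strongest is D.

D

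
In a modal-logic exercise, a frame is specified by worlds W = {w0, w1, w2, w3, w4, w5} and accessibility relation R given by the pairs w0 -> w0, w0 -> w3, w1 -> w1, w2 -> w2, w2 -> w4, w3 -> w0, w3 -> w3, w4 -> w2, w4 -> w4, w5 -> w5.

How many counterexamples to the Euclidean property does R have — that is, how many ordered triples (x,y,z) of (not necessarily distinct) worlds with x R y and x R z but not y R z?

0

R is Euclidean; there are no such tuples.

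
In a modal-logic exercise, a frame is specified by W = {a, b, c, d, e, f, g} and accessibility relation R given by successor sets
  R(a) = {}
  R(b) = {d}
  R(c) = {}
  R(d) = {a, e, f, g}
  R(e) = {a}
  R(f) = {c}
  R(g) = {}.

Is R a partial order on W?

Reflexive: no — a is not related to itself.
Transitive: no — b R d and d R a, but not b R a.
Antisymmetric: yes — no distinct pair is related both ways.
So R is not a partial order.

No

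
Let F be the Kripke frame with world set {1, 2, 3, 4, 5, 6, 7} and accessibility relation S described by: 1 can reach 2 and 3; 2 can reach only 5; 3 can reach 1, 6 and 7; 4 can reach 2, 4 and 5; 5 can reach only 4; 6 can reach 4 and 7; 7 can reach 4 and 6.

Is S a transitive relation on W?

Transitive: no — 1 S 2 and 2 S 5, but not 1 S 5.

No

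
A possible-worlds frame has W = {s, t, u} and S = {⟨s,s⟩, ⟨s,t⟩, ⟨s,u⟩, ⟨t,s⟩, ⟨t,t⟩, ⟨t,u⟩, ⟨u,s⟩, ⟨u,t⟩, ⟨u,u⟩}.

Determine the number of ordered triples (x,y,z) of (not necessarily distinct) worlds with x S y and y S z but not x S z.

0

S is transitive; there are no such tuples.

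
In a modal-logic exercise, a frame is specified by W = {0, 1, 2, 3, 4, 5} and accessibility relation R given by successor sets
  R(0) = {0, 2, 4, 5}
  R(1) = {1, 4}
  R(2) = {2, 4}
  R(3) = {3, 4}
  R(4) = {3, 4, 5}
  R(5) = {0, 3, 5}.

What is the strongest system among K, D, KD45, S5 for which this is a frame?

D

Serial (axiom D): yes — every world has a successor (e.g. 0 R 0).
Euclidean (axiom 5): no — 0 R 2 and 0 R 5, but not 2 R 5.
Transitive (axiom 4): no — 0 R 4 and 4 R 3, but not 0 R 3.
Reflexive (axiom T): yes — every world is R-related to itself.
So F validates K, D; KD45 would additionally require R to be Euclidean and transitive. The strongest is D.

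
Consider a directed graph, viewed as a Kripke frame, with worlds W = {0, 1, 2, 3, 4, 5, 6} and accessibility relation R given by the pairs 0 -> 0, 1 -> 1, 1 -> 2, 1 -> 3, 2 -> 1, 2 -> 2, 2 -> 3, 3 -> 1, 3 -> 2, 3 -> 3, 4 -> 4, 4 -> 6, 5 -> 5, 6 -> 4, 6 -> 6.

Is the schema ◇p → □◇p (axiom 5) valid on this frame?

Yes

By correspondence theory, 5 is valid on a frame iff R is Euclidean.
Euclidean: yes — any two successors of a common world are R-related.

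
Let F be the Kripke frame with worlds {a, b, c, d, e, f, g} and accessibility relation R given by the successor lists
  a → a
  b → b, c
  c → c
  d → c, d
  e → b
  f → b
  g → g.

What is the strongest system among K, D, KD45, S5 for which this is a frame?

D

Serial (axiom D): yes — every world has a successor (e.g. a R a).
Euclidean (axiom 5): no — b R c and b R b, but not c R b.
Transitive (axiom 4): no — e R b and b R c, but not e R c.
Reflexive (axiom T): no — e is not related to itself.
So F validates K, D; KD45 would additionally require R to be Euclidean and transitive. The strongest is D.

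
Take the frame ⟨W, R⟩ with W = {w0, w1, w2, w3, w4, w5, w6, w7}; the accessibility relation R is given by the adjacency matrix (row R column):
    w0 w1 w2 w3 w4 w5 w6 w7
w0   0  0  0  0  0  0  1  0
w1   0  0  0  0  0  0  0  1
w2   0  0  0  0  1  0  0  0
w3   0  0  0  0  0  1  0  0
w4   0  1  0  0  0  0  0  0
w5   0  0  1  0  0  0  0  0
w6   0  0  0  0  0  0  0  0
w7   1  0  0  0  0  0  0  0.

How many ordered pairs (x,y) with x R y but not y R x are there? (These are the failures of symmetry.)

7

Enumerating: (w0,w6), (w1,w7), (w2,w4), (w3,w5), (w4,w1), (w5,w2), (w7,w0).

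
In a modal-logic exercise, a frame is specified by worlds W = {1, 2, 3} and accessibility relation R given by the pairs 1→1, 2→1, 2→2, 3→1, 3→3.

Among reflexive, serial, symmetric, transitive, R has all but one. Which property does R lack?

symmetric

Reflexive: yes — every world is R-related to itself.
Serial: yes — every world has a successor (e.g. 1 R 1).
Symmetric: no — 2 R 1 but not 1 R 2.
Transitive: yes — every two-step R-path is closed by a direct edge.
Only symmetric fails.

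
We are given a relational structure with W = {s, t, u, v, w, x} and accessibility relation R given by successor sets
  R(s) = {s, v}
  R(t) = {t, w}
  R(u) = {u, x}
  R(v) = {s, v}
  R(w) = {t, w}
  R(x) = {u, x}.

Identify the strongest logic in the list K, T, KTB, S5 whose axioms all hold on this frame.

Reflexive (axiom T): yes — every world is R-related to itself.
Symmetric (axiom B): yes — every pair in R has its reverse in R.
Euclidean (axiom 5): yes — any two successors of a common world are R-related.
So F validates K, T, KTB, S5. The strongest is S5.

S5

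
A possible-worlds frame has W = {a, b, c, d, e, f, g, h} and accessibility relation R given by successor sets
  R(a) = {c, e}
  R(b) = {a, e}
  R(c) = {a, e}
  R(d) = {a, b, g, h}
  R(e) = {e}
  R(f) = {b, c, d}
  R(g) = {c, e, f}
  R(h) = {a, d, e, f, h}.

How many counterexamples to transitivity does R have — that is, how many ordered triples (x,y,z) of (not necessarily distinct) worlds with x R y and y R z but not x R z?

27

Enumerating: (a,c,a), (b,a,c), (c,a,c), (d,a,c), (d,a,e), (d,b,e), (d,g,c), (d,g,e), (d,g,f), (d,h,d), (d,h,e), (d,h,f), … and 15 more.
Total: 27.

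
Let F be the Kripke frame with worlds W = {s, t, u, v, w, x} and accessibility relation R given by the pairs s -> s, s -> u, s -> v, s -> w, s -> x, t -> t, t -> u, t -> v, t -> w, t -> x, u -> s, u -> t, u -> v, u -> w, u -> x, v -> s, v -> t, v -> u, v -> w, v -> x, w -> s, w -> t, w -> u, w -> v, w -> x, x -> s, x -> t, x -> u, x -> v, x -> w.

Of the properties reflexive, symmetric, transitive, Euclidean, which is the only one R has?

Reflexive: no — u is not related to itself.
Symmetric: yes — every pair in R has its reverse in R.
Transitive: no — s R u and u R t, but not s R t.
Euclidean: no — u R s and u R t, but not s R t.
Only symmetric holds.

symmetric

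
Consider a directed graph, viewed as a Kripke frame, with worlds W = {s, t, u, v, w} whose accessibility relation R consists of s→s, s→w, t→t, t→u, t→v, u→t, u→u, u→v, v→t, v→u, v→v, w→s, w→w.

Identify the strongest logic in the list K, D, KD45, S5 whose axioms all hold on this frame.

Serial (axiom D): yes — every world has a successor (e.g. s R s).
Euclidean (axiom 5): yes — any two successors of a common world are R-related.
Transitive (axiom 4): yes — every two-step R-path is closed by a direct edge.
Reflexive (axiom T): yes — every world is R-related to itself.
So F validates K, D, KD45, S5. The strongest is S5.

S5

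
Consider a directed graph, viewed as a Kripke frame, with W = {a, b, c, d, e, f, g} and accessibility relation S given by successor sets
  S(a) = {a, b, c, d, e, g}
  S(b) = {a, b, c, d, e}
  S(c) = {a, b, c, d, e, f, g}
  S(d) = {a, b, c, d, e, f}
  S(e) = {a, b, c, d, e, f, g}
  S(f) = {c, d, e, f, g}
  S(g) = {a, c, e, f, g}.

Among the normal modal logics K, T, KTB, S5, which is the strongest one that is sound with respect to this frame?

Reflexive (axiom T): yes — every world is S-related to itself.
Symmetric (axiom B): yes — every pair in S has its reverse in S.
Euclidean (axiom 5): no — a S b and a S g, but not b S g.
So F validates K, T, KTB; S5 would additionally require S to be Euclidean. The strongest is KTB.

KTB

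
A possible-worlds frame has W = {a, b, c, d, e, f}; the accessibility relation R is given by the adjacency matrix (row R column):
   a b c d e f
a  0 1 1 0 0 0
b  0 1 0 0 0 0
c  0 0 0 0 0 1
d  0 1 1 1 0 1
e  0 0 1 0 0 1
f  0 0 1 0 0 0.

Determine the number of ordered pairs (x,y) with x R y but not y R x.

7

Enumerating: (a,b), (a,c), (d,b), (d,c), (d,f), (e,c), (e,f).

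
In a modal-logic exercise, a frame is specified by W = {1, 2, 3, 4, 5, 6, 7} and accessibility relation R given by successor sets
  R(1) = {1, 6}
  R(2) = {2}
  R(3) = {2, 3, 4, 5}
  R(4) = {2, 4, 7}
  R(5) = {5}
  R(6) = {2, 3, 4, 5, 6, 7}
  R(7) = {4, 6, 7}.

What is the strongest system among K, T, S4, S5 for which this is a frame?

T

Reflexive (axiom T): yes — every world is R-related to itself.
Transitive (axiom 4): no — 1 R 6 and 6 R 2, but not 1 R 2.
Euclidean (axiom 5): no — 3 R 2 and 3 R 4, but not 2 R 4.
So F validates K, T; S4 would additionally require R to be transitive. The strongest is T.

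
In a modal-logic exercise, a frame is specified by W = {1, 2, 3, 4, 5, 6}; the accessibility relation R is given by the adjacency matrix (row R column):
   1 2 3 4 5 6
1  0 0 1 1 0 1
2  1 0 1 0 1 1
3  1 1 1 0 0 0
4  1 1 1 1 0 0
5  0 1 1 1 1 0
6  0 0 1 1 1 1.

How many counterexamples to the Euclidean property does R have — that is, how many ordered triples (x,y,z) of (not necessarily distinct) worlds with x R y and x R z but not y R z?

29

Enumerating: (1,3,4), (1,3,6), (1,4,6), (2,1,1), (2,1,5), (2,3,5), (2,3,6), (2,5,1), (2,5,6), (2,6,1), (3,1,1), (3,1,2), … and 17 more.
Total: 29.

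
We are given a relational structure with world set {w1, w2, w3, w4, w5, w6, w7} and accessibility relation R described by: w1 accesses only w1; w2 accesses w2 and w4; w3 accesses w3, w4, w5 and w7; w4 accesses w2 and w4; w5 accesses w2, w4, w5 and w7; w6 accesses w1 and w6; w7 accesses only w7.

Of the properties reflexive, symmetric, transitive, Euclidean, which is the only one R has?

reflexive

Reflexive: yes — every world is R-related to itself.
Symmetric: no — w3 R w4 but not w4 R w3.
Transitive: no — w3 R w4 and w4 R w2, but not w3 R w2.
Euclidean: no — w3 R w4 and w3 R w5, but not w4 R w5.
Only reflexive holds.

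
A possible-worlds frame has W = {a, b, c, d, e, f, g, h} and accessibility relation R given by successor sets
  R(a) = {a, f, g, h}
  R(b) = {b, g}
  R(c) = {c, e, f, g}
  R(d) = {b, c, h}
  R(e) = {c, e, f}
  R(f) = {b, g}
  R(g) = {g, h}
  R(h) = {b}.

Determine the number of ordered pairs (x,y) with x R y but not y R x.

14

Enumerating: (a,f), (a,g), (a,h), (b,g), (c,f), (c,g), (d,b), (d,c), (d,h), (e,f), (f,b), (f,g), (g,h), (h,b).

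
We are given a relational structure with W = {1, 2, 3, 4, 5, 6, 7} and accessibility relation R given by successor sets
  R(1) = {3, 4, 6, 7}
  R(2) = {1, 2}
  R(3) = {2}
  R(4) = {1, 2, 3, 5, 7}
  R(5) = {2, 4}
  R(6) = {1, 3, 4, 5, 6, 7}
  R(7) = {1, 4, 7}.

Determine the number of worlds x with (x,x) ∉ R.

Enumerating: 1, 3, 4, 5.

4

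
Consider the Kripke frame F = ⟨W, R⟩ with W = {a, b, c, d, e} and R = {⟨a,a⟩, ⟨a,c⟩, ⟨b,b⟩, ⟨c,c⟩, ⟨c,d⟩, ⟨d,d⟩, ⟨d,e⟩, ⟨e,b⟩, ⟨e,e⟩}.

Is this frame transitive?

Transitive: no — a R c and c R d, but not a R d.

No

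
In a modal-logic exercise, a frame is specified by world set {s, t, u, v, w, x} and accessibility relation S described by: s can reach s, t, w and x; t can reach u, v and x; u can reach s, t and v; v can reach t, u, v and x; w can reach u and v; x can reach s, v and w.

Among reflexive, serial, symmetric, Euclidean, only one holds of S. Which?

Reflexive: no — t is not related to itself.
Serial: yes — every world has a successor (e.g. s S s).
Symmetric: no — s S t but not t S s.
Euclidean: no — s S t and s S w, but not t S w.
Only serial holds.

serial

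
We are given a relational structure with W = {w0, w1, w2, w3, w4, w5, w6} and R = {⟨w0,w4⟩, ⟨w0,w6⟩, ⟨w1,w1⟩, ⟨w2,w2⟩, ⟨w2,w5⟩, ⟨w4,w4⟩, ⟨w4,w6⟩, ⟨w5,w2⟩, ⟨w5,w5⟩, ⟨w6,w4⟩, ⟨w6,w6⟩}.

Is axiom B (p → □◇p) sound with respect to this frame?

The schema B characterises exactly the symmetric frames.
Symmetric: no — w0 R w4 but not w4 R w0.

No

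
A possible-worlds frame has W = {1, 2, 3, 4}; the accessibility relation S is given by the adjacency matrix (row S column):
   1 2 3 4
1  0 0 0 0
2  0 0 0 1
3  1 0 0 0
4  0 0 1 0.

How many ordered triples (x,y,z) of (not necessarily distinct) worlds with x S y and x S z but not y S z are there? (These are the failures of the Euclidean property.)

3

Enumerating: (2,4,4), (3,1,1), (4,3,3).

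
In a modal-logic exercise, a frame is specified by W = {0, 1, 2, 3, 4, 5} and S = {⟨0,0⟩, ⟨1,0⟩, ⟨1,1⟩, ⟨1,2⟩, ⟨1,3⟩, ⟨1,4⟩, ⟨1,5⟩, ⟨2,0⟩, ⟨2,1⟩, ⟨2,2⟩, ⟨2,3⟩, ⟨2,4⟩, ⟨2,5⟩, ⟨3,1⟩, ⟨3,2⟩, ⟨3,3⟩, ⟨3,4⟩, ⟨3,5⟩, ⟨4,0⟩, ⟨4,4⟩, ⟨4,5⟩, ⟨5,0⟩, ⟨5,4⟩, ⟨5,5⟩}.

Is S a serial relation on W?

Yes

Serial: yes — every world has a successor (e.g. 0 S 0).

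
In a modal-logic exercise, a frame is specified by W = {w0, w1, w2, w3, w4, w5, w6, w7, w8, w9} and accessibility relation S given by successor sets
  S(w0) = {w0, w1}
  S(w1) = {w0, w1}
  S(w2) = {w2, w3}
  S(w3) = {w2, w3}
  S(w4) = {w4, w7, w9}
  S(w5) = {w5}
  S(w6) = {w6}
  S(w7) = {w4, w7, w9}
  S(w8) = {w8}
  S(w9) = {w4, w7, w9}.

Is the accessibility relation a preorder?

Yes

Reflexive: yes — every world is S-related to itself.
Transitive: yes — every two-step S-path is closed by a direct edge.
So S is a preorder.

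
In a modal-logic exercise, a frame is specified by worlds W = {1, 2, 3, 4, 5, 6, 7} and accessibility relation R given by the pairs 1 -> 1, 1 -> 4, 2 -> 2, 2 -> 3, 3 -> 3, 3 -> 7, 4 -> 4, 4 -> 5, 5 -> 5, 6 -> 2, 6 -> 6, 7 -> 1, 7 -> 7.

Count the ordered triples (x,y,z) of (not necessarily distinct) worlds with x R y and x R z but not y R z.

6

Enumerating: (1,4,1), (2,3,2), (3,7,3), (4,5,4), (6,2,6), (7,1,7).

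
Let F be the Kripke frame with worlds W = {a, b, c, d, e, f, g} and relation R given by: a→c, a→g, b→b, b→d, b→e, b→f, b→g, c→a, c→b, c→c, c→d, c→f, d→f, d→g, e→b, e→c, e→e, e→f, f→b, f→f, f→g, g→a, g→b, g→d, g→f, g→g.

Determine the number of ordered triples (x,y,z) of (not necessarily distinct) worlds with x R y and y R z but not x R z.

Enumerating: (a,c,a), (a,c,b), (a,c,d), (a,c,f), (a,g,a), (a,g,b), (a,g,d), (a,g,f), (b,e,c), (b,g,a), (c,a,g), (c,b,e), … and 18 more.
Total: 30.

30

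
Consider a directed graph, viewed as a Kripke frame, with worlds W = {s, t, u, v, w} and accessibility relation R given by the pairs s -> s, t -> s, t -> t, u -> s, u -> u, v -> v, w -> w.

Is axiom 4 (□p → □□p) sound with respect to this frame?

Axiom 4 corresponds to the accessibility relation being transitive.
Transitive: yes — every two-step R-path is closed by a direct edge.

Yes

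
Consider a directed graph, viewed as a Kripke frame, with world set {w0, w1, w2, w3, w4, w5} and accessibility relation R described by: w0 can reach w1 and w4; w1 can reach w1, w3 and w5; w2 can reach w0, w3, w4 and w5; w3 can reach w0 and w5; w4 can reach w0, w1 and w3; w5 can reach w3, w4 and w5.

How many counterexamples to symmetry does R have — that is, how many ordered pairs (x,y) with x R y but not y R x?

11

Enumerating: (w0,w1), (w1,w3), (w1,w5), (w2,w0), (w2,w3), (w2,w4), (w2,w5), (w3,w0), (w4,w1), (w4,w3), (w5,w4).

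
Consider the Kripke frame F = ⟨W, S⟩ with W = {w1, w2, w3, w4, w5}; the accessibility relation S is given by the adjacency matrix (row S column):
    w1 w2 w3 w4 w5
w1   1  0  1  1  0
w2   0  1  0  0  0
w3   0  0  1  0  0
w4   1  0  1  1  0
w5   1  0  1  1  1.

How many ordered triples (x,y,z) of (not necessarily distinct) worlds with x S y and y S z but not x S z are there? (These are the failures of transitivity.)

S is transitive; there are no such tuples.

0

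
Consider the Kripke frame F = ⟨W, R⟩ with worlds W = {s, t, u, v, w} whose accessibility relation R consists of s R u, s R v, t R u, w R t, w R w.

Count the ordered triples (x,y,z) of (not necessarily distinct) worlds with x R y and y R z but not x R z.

1

Enumerating: (w,t,u).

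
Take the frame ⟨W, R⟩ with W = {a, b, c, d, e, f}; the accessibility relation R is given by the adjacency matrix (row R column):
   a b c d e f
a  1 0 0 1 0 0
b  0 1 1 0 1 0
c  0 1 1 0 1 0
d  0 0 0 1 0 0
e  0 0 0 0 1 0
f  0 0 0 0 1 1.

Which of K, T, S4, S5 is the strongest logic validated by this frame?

S4

Reflexive (axiom T): yes — every world is R-related to itself.
Transitive (axiom 4): yes — every two-step R-path is closed by a direct edge.
Euclidean (axiom 5): no — b R e and b R c, but not e R c.
So F validates K, T, S4; S5 would additionally require R to be Euclidean. The strongest is S4.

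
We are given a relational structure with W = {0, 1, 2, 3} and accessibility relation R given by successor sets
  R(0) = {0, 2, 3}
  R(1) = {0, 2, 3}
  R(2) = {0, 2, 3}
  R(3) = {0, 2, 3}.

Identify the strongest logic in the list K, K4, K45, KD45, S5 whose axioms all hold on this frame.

Transitive (axiom 4): yes — every two-step R-path is closed by a direct edge.
Euclidean (axiom 5): yes — any two successors of a common world are R-related.
Serial (axiom D): yes — every world has a successor (e.g. 0 R 0).
Reflexive (axiom T): no — 1 is not related to itself.
So F validates K, K4, K45, KD45; S5 would additionally require R to be reflexive. The strongest is KD45.

KD45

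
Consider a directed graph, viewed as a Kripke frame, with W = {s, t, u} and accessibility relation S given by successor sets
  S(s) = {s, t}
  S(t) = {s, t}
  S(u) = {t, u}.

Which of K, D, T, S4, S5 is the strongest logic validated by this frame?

Serial (axiom D): yes — every world has a successor (e.g. s S s).
Reflexive (axiom T): yes — every world is S-related to itself.
Transitive (axiom 4): no — u S t and t S s, but not u S s.
Euclidean (axiom 5): no — u S t and u S u, but not t S u.
So F validates K, D, T; S4 would additionally require S to be transitive. The strongest is T.

T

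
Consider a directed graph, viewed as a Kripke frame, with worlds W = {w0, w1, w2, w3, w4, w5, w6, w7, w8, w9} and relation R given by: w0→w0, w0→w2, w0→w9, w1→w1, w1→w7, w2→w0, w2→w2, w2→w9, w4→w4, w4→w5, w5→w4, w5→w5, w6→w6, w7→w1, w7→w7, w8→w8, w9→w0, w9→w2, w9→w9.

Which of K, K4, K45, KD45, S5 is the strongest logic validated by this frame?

K45

Transitive (axiom 4): yes — every two-step R-path is closed by a direct edge.
Euclidean (axiom 5): yes — any two successors of a common world are R-related.
Serial (axiom D): no — w3 has no R-successor.
Reflexive (axiom T): no — w3 is not related to itself.
So F validates K, K4, K45; KD45 would additionally require R to be serial. The strongest is K45.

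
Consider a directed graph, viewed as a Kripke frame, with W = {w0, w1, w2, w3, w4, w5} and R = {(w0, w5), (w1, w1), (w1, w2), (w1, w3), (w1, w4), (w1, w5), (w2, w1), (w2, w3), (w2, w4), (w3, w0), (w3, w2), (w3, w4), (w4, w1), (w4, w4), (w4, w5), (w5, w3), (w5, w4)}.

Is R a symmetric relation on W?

Symmetric: no — w0 R w5 but not w5 R w0.

No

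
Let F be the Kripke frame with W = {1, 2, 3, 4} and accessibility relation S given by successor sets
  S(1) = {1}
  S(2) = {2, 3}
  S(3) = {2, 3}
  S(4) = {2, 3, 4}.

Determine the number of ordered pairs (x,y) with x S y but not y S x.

2

Enumerating: (4,2), (4,3).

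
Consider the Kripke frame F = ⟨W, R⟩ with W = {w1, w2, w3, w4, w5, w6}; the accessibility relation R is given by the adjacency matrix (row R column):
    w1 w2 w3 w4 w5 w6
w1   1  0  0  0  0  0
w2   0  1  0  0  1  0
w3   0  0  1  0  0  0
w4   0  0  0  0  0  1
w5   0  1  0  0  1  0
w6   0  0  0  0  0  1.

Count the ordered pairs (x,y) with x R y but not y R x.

1

Enumerating: (w4,w6).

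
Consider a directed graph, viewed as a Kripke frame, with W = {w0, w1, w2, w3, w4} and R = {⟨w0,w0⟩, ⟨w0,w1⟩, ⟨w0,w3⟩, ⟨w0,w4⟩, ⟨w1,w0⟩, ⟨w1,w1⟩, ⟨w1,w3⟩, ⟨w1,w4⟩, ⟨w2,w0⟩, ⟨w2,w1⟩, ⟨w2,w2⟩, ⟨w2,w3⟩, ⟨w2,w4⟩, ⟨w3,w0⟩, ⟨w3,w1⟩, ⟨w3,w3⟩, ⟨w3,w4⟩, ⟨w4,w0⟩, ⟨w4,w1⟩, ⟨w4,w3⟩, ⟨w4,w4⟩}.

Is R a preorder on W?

Reflexive: yes — every world is R-related to itself.
Transitive: yes — every two-step R-path is closed by a direct edge.
So R is a preorder.

Yes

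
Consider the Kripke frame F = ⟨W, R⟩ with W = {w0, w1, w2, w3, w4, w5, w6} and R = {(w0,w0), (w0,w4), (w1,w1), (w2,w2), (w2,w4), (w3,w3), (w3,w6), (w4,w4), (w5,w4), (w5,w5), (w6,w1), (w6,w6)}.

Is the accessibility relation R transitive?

No

Transitive: no — w3 R w6 and w6 R w1, but not w3 R w1.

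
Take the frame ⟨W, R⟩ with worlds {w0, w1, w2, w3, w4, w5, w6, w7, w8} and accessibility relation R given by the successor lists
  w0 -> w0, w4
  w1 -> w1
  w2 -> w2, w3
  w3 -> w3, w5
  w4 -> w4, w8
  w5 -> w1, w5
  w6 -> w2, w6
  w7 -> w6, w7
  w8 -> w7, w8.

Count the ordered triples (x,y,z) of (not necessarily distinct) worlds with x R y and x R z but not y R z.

Enumerating: (w0,w4,w0), (w2,w3,w2), (w3,w5,w3), (w4,w8,w4), (w5,w1,w5), (w6,w2,w6), (w7,w6,w7), (w8,w7,w8).

8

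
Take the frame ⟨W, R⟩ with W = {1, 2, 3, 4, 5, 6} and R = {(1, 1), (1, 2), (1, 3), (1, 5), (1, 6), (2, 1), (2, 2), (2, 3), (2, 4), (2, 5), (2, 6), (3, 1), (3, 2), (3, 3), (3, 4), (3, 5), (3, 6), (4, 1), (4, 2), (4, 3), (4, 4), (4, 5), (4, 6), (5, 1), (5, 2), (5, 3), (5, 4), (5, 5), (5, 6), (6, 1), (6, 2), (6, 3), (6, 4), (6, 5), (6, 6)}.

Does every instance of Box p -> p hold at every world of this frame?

Yes

Axiom T corresponds to the accessibility relation being reflexive.
Reflexive: yes — every world is R-related to itself.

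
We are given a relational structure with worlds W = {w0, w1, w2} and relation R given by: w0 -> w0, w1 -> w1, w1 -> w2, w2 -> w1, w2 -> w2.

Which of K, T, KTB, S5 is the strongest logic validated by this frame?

Reflexive (axiom T): yes — every world is R-related to itself.
Symmetric (axiom B): yes — every pair in R has its reverse in R.
Euclidean (axiom 5): yes — any two successors of a common world are R-related.
So F validates K, T, KTB, S5. The strongest is S5.

S5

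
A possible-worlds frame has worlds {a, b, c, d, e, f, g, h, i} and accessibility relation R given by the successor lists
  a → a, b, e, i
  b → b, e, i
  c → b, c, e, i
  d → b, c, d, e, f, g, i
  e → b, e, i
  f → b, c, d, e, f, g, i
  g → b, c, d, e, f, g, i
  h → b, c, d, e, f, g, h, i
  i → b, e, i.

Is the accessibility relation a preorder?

Reflexive: yes — every world is R-related to itself.
Transitive: yes — every two-step R-path is closed by a direct edge.
So R is a preorder.

Yes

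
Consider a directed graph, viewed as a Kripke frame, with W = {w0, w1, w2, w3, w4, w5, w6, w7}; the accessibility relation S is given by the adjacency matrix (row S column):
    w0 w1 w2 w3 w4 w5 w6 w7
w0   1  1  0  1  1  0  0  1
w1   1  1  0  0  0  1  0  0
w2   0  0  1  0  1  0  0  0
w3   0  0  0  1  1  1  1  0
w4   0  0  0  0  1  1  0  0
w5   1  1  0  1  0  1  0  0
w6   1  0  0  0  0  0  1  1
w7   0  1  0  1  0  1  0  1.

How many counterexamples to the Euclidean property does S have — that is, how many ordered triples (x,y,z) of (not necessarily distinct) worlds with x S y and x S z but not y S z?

Enumerating: (w0,w1,w3), (w0,w1,w4), (w0,w1,w7), (w0,w3,w0), (w0,w3,w1), (w0,w3,w7), (w0,w4,w0), (w0,w4,w1), (w0,w4,w3), (w0,w4,w7), (w0,w7,w0), (w0,w7,w4), … and 22 more.
Total: 34.

34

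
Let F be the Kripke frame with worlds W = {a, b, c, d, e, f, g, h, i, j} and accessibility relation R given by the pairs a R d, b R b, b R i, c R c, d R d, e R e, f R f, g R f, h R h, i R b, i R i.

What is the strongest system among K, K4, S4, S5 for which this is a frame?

K4

Transitive (axiom 4): yes — every two-step R-path is closed by a direct edge.
Reflexive (axiom T): no — a is not related to itself.
Euclidean (axiom 5): yes — any two successors of a common world are R-related.
So F validates K, K4; S4 would additionally require R to be reflexive. The strongest is K4.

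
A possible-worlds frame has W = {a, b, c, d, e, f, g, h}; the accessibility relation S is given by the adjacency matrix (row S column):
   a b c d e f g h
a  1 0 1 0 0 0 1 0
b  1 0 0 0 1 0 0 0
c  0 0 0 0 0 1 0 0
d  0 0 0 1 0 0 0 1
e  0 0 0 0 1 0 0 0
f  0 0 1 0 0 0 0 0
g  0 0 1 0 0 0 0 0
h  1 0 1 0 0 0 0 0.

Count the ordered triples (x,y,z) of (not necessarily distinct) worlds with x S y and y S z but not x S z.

Enumerating: (a,c,f), (b,a,c), (b,a,g), (c,f,c), (d,h,a), (d,h,c), (f,c,f), (g,c,f), (h,a,g), (h,c,f).

10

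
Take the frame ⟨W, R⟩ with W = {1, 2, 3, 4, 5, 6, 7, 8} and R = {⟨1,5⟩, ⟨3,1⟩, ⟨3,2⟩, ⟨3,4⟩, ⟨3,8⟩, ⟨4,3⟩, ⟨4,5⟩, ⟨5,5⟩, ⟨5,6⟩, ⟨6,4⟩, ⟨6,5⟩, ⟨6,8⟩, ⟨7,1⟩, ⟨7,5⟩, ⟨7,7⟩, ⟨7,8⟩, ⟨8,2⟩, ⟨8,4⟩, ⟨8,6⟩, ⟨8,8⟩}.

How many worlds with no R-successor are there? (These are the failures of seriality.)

Enumerating: 2.

1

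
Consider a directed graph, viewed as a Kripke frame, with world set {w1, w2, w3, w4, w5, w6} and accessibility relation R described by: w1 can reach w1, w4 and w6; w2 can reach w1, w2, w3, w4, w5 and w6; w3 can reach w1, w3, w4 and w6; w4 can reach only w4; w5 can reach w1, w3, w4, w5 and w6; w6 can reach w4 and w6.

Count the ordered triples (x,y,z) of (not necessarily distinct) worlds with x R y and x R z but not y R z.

35

Enumerating: (w1,w4,w1), (w1,w4,w6), (w1,w6,w1), (w2,w1,w2), (w2,w1,w3), (w2,w1,w5), (w2,w3,w2), (w2,w3,w5), (w2,w4,w1), (w2,w4,w2), (w2,w4,w3), (w2,w4,w5), … and 23 more.
Total: 35.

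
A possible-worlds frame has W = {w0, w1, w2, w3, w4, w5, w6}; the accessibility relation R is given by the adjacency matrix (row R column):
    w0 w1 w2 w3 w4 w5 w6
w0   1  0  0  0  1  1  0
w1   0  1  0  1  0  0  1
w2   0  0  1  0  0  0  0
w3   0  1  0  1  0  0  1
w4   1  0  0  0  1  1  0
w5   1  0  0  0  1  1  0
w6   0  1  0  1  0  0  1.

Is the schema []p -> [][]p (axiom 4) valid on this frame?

Axiom 4 corresponds to the accessibility relation being transitive.
Transitive: yes — every two-step R-path is closed by a direct edge.

Yes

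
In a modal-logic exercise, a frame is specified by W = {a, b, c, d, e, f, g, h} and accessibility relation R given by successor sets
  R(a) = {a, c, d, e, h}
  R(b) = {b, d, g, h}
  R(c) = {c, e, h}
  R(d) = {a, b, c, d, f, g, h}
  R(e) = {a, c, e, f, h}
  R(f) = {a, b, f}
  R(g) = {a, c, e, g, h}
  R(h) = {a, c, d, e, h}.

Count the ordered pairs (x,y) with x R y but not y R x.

13

Enumerating: (a,c), (b,g), (b,h), (d,c), (d,f), (d,g), (e,f), (f,a), (f,b), (g,a), (g,c), (g,e), (g,h).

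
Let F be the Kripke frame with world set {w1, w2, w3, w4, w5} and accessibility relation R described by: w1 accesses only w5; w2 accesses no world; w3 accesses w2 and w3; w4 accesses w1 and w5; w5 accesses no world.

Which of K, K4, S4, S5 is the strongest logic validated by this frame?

K4

Transitive (axiom 4): yes — every two-step R-path is closed by a direct edge.
Reflexive (axiom T): no — w1 is not related to itself.
Euclidean (axiom 5): no — w4 R w5 and w4 R w1, but not w5 R w1.
So F validates K, K4; S4 would additionally require R to be reflexive. The strongest is K4.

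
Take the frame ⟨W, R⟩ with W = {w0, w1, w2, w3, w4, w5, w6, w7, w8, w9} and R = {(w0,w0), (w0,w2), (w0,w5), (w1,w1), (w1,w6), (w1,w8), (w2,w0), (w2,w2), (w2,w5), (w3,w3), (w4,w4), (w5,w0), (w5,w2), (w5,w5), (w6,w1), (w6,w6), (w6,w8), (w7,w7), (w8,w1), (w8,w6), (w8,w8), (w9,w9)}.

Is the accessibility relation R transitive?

Yes

Transitive: yes — every two-step R-path is closed by a direct edge.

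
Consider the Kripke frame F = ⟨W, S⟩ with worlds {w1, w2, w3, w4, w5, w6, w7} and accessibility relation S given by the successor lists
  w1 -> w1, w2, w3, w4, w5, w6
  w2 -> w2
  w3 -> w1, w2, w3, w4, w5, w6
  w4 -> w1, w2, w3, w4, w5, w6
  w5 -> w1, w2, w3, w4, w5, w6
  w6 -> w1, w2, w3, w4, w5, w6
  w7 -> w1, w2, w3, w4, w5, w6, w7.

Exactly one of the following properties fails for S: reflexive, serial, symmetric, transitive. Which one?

Reflexive: yes — every world is S-related to itself.
Serial: yes — every world has a successor (e.g. w1 S w1).
Symmetric: no — w1 S w2 but not w2 S w1.
Transitive: yes — every two-step S-path is closed by a direct edge.
Only symmetric fails.

symmetric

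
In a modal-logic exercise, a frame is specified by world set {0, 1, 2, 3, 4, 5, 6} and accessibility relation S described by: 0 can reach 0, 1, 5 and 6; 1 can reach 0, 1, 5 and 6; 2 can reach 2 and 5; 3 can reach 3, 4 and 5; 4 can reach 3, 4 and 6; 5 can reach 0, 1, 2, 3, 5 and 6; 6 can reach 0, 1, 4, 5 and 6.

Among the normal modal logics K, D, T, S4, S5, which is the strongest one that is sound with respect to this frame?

Serial (axiom D): yes — every world has a successor (e.g. 0 S 0).
Reflexive (axiom T): yes — every world is S-related to itself.
Transitive (axiom 4): no — 0 S 5 and 5 S 2, but not 0 S 2.
Euclidean (axiom 5): no — 3 S 4 and 3 S 5, but not 4 S 5.
So F validates K, D, T; S4 would additionally require S to be transitive. The strongest is T.

T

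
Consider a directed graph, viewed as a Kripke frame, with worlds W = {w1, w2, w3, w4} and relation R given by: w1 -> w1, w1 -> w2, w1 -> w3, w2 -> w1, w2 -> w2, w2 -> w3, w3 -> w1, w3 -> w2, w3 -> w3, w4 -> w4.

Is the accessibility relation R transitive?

Transitive: yes — every two-step R-path is closed by a direct edge.

Yes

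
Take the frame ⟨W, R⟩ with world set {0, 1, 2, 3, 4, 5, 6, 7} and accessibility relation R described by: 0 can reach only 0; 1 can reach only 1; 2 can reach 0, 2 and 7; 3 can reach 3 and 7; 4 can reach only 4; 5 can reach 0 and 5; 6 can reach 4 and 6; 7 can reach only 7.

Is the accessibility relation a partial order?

Reflexive: yes — every world is R-related to itself.
Transitive: yes — every two-step R-path is closed by a direct edge.
Antisymmetric: yes — no distinct pair is related both ways.
So R is a partial order.

Yes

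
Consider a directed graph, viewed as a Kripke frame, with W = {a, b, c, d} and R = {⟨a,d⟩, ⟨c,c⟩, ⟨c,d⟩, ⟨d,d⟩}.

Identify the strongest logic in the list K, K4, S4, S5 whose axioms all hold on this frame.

K4

Transitive (axiom 4): yes — every two-step R-path is closed by a direct edge.
Reflexive (axiom T): no — a is not related to itself.
Euclidean (axiom 5): no — c R d and c R c, but not d R c.
So F validates K, K4; S4 would additionally require R to be reflexive. The strongest is K4.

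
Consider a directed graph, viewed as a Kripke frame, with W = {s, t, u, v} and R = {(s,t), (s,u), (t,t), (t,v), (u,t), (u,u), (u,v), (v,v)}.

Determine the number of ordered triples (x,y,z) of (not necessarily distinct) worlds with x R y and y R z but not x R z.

Enumerating: (s,t,v), (s,u,v).

2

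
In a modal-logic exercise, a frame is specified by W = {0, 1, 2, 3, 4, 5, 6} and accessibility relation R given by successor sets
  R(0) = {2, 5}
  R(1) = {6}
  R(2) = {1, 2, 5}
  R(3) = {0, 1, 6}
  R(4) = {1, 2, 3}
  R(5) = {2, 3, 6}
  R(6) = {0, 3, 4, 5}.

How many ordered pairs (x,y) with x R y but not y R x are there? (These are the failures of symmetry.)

Enumerating: (0,2), (0,5), (1,6), (2,1), (3,0), (3,1), (4,1), (4,2), (4,3), (5,3), (6,0), (6,4).

12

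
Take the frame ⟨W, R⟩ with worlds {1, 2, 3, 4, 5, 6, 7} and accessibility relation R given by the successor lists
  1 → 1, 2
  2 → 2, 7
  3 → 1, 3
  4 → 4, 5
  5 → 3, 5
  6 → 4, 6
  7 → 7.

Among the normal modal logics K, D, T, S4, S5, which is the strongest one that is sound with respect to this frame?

T

Serial (axiom D): yes — every world has a successor (e.g. 1 R 1).
Reflexive (axiom T): yes — every world is R-related to itself.
Transitive (axiom 4): no — 1 R 2 and 2 R 7, but not 1 R 7.
Euclidean (axiom 5): no — 1 R 2 and 1 R 1, but not 2 R 1.
So F validates K, D, T; S4 would additionally require R to be transitive. The strongest is T.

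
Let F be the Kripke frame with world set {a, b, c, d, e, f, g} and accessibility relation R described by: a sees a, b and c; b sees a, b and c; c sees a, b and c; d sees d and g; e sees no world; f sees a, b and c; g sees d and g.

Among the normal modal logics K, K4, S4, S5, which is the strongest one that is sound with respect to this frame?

Transitive (axiom 4): yes — every two-step R-path is closed by a direct edge.
Reflexive (axiom T): no — e is not related to itself.
Euclidean (axiom 5): yes — any two successors of a common world are R-related.
So F validates K, K4; S4 would additionally require R to be reflexive. The strongest is K4.

K4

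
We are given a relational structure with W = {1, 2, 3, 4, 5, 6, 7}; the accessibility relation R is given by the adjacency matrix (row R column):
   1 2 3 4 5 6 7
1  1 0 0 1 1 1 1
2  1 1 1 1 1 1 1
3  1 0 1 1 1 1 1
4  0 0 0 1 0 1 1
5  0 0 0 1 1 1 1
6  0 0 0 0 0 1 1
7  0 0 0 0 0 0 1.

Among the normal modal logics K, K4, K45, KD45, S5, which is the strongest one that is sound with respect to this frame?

Transitive (axiom 4): yes — every two-step R-path is closed by a direct edge.
Euclidean (axiom 5): no — 1 R 4 and 1 R 5, but not 4 R 5.
Serial (axiom D): yes — every world has a successor (e.g. 1 R 1).
Reflexive (axiom T): yes — every world is R-related to itself.
So F validates K, K4; K45 would additionally require R to be Euclidean. The strongest is K4.

K4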